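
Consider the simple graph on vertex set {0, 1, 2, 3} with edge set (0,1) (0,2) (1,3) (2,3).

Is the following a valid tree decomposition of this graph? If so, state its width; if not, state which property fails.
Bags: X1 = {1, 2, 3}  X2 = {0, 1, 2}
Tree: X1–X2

Yes; width 2.

Checking the three conditions: (i) the bags cover all of {0, 1, 2, 3}; (ii) for each edge, some bag contains both endpoints; (iii) the bags containing any fixed vertex form a subtree. All hold, so the decomposition is valid with width 3 − 1 = 2.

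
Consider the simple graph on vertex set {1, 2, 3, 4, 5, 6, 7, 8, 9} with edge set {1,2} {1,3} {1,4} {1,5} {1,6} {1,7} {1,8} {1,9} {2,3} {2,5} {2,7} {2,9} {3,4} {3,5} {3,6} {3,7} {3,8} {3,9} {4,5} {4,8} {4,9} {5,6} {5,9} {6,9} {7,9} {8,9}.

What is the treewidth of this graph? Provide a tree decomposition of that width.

Treewidth 4.
One optimal decomposition is:
Bags: B1 = {1, 2, 3, 7, 9}  B2 = {1, 2, 3, 5, 9}  B3 = {1, 3, 5, 6, 9}  B4 = {1, 3, 4, 5, 9}  B5 = {1, 3, 4, 8, 9}
Tree: B1–B2, B2–B3, B3–B4, B4–B5

Every bag has size at most 5, so the width is 5 − 1 = 4 and tw(G) ≤ 4. Conversely, {1, 3, 4, 8, 9} is a clique of size 5, and the vertices of any clique must share a bag in every tree decomposition; so some bag has ≥ 5 vertices and tw(G) ≥ 4. The upper and lower bounds meet at 4, so that is the treewidth.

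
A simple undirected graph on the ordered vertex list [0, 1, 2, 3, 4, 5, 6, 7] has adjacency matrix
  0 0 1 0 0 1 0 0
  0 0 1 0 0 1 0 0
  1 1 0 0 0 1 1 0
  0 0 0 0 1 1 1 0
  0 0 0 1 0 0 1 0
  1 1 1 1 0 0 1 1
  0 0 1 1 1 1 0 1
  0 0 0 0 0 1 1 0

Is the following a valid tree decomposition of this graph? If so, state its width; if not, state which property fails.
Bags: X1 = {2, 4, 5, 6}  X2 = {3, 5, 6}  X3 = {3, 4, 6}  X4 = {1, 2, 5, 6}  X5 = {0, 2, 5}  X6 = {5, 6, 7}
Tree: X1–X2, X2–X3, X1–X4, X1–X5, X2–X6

A tree decomposition must satisfy three properties: every vertex lies in some bag; for every edge, both endpoints lie together in some bag; and for every vertex, the bags containing it form a connected subtree. Here bags containing vertex 4 are not connected in the tree, so the decomposition is invalid.

No — bags containing vertex 4 are not connected in the tree.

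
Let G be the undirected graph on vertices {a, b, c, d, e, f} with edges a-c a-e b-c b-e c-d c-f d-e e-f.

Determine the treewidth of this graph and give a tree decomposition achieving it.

Each bag holds 3 vertices, so the decomposition has width 2, which upper-bounds the treewidth. For the lower bound, G contains the cycle c–b–e–f–c, so G is not a forest; only forests have treewidth ≤ 1, hence tw(G) ≥ 2. Combining the bounds, tw(G) = 2.

Treewidth 2.
One such decomposition:
Bags: B1 = {b, c, e}  B2 = {c, e, f}  B3 = {c, d, e}  B4 = {a, c, e}
Tree: B1–B2, B2–B3, B3–B4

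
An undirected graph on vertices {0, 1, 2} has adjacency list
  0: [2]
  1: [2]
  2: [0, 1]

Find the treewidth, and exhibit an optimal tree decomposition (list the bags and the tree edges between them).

The largest bag has 2 vertices, giving width 1; this decomposition certifies tw(G) ≤ 1. Any graph with an edge has treewidth ≥ 1, and G has the edge 2–0. The upper and lower bounds meet at 1, so that is the treewidth.

Treewidth 1.
One optimal decomposition is:
Bags: B1 = {0, 2}  B2 = {1, 2}
Tree: B1–B2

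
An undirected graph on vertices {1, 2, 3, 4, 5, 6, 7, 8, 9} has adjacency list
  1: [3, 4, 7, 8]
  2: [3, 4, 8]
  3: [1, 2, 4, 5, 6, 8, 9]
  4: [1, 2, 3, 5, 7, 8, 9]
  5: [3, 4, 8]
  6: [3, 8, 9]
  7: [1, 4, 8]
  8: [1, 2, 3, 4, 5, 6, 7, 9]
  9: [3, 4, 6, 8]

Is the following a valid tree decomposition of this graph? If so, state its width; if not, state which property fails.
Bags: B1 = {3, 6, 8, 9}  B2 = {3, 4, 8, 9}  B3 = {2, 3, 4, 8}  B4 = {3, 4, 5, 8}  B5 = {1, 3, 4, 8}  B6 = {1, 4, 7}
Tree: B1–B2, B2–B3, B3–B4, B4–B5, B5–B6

No — edge (8,7) lies in no bag.

A tree decomposition must satisfy three properties: every vertex lies in some bag; for every edge, both endpoints lie together in some bag; and for every vertex, the bags containing it form a connected subtree. Here edge (8,7) lies in no bag, so the decomposition is invalid.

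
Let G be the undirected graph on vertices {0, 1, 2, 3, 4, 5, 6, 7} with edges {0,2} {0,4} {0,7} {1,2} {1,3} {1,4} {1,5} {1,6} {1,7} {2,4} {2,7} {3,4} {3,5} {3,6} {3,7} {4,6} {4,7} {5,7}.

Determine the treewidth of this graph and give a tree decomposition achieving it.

The largest bag has 4 vertices, giving width 3; this decomposition certifies tw(G) ≤ 3. On the other hand G contains the 4-clique {0, 2, 4, 7}. A clique must lie in a single bag of any decomposition, so no decomposition can have width below 3. Therefore the treewidth is 3.

Treewidth 3.
One such decomposition:
Bags: B1 = {1, 3, 5, 7}  B2 = {1, 3, 4, 7}  B3 = {1, 3, 4, 6}  B4 = {1, 2, 4, 7}  B5 = {0, 2, 4, 7}
Tree: B1–B2, B2–B3, B2–B4, B4–B5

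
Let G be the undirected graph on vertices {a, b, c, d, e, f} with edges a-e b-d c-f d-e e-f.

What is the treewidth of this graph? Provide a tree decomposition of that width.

Treewidth 1.
One optimal decomposition is:
Bags: B1 = {b, d}  B2 = {d, e}  B3 = {e, f}  B4 = {a, e}  B5 = {c, f}
Tree: B1–B2, B2–B3, B2–B4, B3–B5

Every bag has size at most 2, so the width is 2 − 1 = 1 and tw(G) ≤ 1. Since G has at least one edge (e.g. d–b), it is not an edgeless graph, so tw(G) ≥ 1. Hence tw(G) = 1 exactly.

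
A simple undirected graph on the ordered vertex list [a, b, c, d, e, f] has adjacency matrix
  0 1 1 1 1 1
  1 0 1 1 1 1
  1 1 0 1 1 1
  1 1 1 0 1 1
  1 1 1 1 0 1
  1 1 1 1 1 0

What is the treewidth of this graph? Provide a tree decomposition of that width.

Treewidth 5.
Bags: B1 = {a, b, c, d, e, f}
Tree: (single bag)

With just one bag of size 6, the width is 6 − 1 = 5, so tw(G) ≤ 5. On the other hand G contains the 6-clique {a, b, c, d, e, f}. A clique must lie in a single bag of any decomposition, so no decomposition can have width below 5. Combining the bounds, tw(G) = 5.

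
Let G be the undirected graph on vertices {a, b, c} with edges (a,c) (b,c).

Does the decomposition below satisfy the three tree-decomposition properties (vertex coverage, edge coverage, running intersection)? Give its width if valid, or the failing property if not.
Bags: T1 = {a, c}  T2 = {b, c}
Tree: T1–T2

Yes; width 1.

Vertex coverage: the bags together contain {a, b, c}, the full vertex set. Edge coverage: each edge of G has both endpoints in at least one bag. Running intersection: for every vertex, the bags containing it form a connected subtree. All three properties hold, so this is a valid tree decomposition of width max|bag| − 1 = 1, and hence tw(G) ≤ 1.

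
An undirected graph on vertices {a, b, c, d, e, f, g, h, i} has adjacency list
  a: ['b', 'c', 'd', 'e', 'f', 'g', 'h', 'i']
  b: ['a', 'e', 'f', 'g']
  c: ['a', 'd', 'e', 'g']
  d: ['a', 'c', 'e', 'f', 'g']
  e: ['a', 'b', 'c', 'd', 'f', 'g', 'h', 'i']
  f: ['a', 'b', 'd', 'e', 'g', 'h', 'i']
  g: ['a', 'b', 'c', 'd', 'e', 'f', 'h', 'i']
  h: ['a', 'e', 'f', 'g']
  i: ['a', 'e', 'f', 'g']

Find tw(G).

A width-4 tree decomposition is:
Bags: B1 = {a, b, e, f, g}  B2 = {a, d, e, f, g}  B3 = {a, c, d, e, g}  B4 = {a, e, f, g, i}  B5 = {a, e, f, g, h}
Tree: B1–B2, B2–B3, B2–B4, B2–B5
The largest bag has 5 vertices, giving width 4; this decomposition certifies tw(G) ≤ 4. For the lower bound, the 5 vertices {a, c, d, e, g} are pairwise adjacent, and any tree decomposition puts a clique entirely inside one bag — forcing width ≥ 4. Hence tw(G) = 4 exactly.

4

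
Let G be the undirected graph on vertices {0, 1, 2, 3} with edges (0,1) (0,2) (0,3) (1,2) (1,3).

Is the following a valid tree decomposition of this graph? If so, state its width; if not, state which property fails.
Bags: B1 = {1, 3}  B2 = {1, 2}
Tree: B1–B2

A tree decomposition must satisfy three properties: every vertex lies in some bag; for every edge, both endpoints lie together in some bag; and for every vertex, the bags containing it form a connected subtree. Here vertex 0 appears in no bag, so the decomposition is invalid.

No — vertex 0 appears in no bag.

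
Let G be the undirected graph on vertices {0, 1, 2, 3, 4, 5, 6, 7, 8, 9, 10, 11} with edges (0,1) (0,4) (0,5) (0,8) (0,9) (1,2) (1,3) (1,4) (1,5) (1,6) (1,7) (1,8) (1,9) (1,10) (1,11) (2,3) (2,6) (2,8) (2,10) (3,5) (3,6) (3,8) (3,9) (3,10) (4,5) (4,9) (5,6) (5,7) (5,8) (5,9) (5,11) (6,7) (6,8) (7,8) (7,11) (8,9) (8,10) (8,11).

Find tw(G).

4

A width-4 tree decomposition is:
Bags: B1 = {1, 3, 5, 6, 8}  B2 = {1, 2, 3, 6, 8}  B3 = {1, 3, 5, 8, 9}  B4 = {1, 5, 6, 7, 8}  B5 = {1, 2, 3, 8, 10}  B6 = {1, 5, 7, 8, 11}  B7 = {0, 1, 5, 8, 9}  B8 = {0, 1, 4, 5, 9}
Tree: B1–B2, B1–B3, B1–B4, B2–B5, B4–B6, B3–B7, B7–B8
Each bag holds 5 vertices, so the decomposition has width 4, which upper-bounds the treewidth. On the other hand G contains the 5-clique {1, 2, 3, 8, 10}. A clique must lie in a single bag of any decomposition, so no decomposition can have width below 4. The upper and lower bounds meet at 4, so that is the treewidth.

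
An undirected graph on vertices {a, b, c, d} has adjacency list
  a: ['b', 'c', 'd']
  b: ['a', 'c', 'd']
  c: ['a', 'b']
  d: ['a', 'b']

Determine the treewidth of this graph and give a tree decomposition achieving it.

Treewidth 2.
One such decomposition:
Bags: B1 = {a, b, c}  B2 = {a, b, d}
Tree: B1–B2

Every bag has size at most 3, so the width is 3 − 1 = 2 and tw(G) ≤ 2. On the other hand G contains the 3-clique {a, b, d}. A clique must lie in a single bag of any decomposition, so no decomposition can have width below 2. Combining the bounds, tw(G) = 2.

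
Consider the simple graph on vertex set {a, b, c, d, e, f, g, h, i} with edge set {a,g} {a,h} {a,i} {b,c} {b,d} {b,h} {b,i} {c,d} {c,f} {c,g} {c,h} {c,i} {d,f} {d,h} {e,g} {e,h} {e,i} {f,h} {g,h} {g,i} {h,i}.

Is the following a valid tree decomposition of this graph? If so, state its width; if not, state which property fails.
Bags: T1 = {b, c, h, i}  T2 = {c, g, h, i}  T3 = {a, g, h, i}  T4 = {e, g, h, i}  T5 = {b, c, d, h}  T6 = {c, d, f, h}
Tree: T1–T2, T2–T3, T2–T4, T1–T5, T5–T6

Yes; width 3.

Every vertex of G appears in some bag (union = {a, b, c, d, e, f, g, h, i}); every edge is covered by a bag; and for each vertex v the set of bags containing v is connected in the bag tree. The decomposition is therefore valid. The largest bag has 4 vertices, so the width is 3.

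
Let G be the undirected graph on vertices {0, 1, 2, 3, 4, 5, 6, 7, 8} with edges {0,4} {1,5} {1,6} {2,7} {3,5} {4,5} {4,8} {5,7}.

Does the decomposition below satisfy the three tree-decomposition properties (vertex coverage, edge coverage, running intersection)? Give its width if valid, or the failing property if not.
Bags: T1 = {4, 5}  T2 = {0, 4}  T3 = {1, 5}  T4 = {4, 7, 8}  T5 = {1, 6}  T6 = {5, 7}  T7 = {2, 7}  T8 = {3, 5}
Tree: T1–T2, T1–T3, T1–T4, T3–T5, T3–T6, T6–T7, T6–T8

A tree decomposition must satisfy three properties: every vertex lies in some bag; for every edge, both endpoints lie together in some bag; and for every vertex, the bags containing it form a connected subtree. Here bags containing vertex 7 are not connected in the tree, so the decomposition is invalid.

No — bags containing vertex 7 are not connected in the tree.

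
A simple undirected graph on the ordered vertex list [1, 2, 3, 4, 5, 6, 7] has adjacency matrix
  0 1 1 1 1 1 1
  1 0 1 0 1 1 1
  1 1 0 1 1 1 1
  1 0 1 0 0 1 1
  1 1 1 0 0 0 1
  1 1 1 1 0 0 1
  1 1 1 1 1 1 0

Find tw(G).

4

A width-4 tree decomposition is:
Bags: B1 = {1, 3, 4, 6, 7}  B2 = {1, 2, 3, 6, 7}  B3 = {1, 2, 3, 5, 7}
Tree: B1–B2, B2–B3
Every bag has size at most 5, so the width is 5 − 1 = 4 and tw(G) ≤ 4. For the lower bound, the 5 vertices {1, 2, 3, 5, 7} are pairwise adjacent, and any tree decomposition puts a clique entirely inside one bag — forcing width ≥ 4. Hence tw(G) = 4 exactly.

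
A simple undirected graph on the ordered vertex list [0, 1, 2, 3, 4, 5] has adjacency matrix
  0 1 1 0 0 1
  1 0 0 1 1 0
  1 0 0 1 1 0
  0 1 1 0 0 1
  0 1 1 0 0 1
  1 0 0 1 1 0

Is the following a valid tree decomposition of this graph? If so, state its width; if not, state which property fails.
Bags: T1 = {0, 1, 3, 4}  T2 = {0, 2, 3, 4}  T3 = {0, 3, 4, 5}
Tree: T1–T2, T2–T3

Yes; width 3.

Checking the three conditions: (i) the bags cover all of {0, 1, 2, 3, 4, 5}; (ii) for each edge, some bag contains both endpoints; (iii) the bags containing any fixed vertex form a subtree. All hold, so the decomposition is valid with width 4 − 1 = 3.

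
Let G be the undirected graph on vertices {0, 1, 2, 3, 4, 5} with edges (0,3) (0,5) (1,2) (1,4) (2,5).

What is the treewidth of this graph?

1

A width-1 tree decomposition is:
Bags: B1 = {1, 4}  B2 = {1, 2}  B3 = {2, 5}  B4 = {0, 5}  B5 = {0, 3}
Tree: B1–B2, B2–B3, B3–B4, B4–B5
Every bag has size at most 2, so the width is 2 − 1 = 1 and tw(G) ≤ 1. G has an edge, so its treewidth is at least 1. Hence tw(G) = 1 exactly.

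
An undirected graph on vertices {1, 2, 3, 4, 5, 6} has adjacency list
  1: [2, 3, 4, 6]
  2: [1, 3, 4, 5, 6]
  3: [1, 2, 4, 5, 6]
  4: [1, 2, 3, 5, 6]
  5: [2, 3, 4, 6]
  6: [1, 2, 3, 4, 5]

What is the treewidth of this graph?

A width-4 tree decomposition is:
Bags: B1 = {1, 2, 3, 4, 6}  B2 = {2, 3, 4, 5, 6}
Tree: B1–B2
Every bag has size at most 5, so the width is 5 − 1 = 4 and tw(G) ≤ 4. For the lower bound, the 5 vertices {1, 2, 3, 4, 6} are pairwise adjacent, and any tree decomposition puts a clique entirely inside one bag — forcing width ≥ 4. Combining the bounds, tw(G) = 4.

4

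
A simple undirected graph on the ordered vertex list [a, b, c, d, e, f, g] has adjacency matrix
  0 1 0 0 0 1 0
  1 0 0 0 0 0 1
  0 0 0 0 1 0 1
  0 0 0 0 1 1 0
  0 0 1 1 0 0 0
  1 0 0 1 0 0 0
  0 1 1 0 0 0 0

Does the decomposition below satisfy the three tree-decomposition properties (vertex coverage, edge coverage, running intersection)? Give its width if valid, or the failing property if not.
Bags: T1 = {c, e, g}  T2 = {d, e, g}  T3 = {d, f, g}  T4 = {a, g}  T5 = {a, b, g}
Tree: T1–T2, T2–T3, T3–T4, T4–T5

A tree decomposition must satisfy three properties: every vertex lies in some bag; for every edge, both endpoints lie together in some bag; and for every vertex, the bags containing it form a connected subtree. Here edge (f,a) lies in no bag, so the decomposition is invalid.

No — edge (f,a) lies in no bag.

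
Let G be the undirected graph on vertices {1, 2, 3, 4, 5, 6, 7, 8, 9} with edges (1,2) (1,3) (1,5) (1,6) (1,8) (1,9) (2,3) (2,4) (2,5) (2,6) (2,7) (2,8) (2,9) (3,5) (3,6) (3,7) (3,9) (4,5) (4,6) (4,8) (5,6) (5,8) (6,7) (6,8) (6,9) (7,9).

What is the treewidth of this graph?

4

A width-4 tree decomposition is:
Bags: B1 = {1, 2, 5, 6, 8}  B2 = {2, 4, 5, 6, 8}  B3 = {1, 2, 3, 5, 6}  B4 = {1, 2, 3, 6, 9}  B5 = {2, 3, 6, 7, 9}
Tree: B1–B2, B1–B3, B3–B4, B4–B5
Each bag holds 5 vertices, so the decomposition has width 4, which upper-bounds the treewidth. Conversely, {1, 2, 5, 6, 8} is a clique of size 5, and the vertices of any clique must share a bag in every tree decomposition; so some bag has ≥ 5 vertices and tw(G) ≥ 4. Therefore the treewidth is 4.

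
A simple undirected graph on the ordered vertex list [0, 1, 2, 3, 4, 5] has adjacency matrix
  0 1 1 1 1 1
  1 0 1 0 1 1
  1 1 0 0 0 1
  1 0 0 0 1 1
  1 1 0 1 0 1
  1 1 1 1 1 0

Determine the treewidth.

3

A width-3 tree decomposition is:
Bags: B1 = {0, 1, 4, 5}  B2 = {0, 1, 2, 5}  B3 = {0, 3, 4, 5}
Tree: B1–B2, B1–B3
Every bag has size at most 4, so the width is 4 − 1 = 3 and tw(G) ≤ 3. On the other hand G contains the 4-clique {0, 1, 2, 5}. A clique must lie in a single bag of any decomposition, so no decomposition can have width below 3. Hence tw(G) = 3 exactly.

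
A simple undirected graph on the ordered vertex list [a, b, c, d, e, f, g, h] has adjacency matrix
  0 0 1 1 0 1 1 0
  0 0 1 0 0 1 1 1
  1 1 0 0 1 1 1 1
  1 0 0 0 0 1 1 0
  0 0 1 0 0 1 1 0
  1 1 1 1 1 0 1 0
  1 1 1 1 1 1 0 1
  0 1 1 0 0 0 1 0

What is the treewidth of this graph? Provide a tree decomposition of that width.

Treewidth 3.
Bags: B1 = {a, d, f, g}  B2 = {a, c, f, g}  B3 = {b, c, f, g}  B4 = {b, c, g, h}  B5 = {c, e, f, g}
Tree: B1–B2, B2–B3, B3–B4, B2–B5

The largest bag has 4 vertices, giving width 3; this decomposition certifies tw(G) ≤ 3. Conversely, {b, c, g, h} is a clique of size 4, and the vertices of any clique must share a bag in every tree decomposition; so some bag has ≥ 4 vertices and tw(G) ≥ 3. Combining the bounds, tw(G) = 3.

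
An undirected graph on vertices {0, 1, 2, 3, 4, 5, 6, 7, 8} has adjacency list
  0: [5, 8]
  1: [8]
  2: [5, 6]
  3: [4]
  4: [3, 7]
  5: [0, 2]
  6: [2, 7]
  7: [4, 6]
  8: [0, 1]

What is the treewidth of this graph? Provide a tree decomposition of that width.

Treewidth 1.
Bags: B1 = {3, 4}  B2 = {4, 7}  B3 = {6, 7}  B4 = {2, 6}  B5 = {2, 5}  B6 = {0, 5}  B7 = {0, 8}  B8 = {1, 8}
Tree: B1–B2, B2–B3, B3–B4, B4–B5, B5–B6, B6–B7, B7–B8

Every bag has size at most 2, so the width is 2 − 1 = 1 and tw(G) ≤ 1. Any graph with an edge has treewidth ≥ 1, and G has the edge 3–4. The upper and lower bounds meet at 1, so that is the treewidth.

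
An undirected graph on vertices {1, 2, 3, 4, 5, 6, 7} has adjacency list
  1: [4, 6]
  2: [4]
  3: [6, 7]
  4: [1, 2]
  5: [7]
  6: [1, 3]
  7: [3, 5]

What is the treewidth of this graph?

A width-1 tree decomposition is:
Bags: B1 = {5, 7}  B2 = {3, 7}  B3 = {3, 6}  B4 = {1, 6}  B5 = {1, 4}  B6 = {2, 4}
Tree: B1–B2, B2–B3, B3–B4, B4–B5, B5–B6
Each bag holds 2 vertices, so the decomposition has width 1, which upper-bounds the treewidth. Any graph with an edge has treewidth ≥ 1, and G has the edge 5–7. Combining the bounds, tw(G) = 1.

1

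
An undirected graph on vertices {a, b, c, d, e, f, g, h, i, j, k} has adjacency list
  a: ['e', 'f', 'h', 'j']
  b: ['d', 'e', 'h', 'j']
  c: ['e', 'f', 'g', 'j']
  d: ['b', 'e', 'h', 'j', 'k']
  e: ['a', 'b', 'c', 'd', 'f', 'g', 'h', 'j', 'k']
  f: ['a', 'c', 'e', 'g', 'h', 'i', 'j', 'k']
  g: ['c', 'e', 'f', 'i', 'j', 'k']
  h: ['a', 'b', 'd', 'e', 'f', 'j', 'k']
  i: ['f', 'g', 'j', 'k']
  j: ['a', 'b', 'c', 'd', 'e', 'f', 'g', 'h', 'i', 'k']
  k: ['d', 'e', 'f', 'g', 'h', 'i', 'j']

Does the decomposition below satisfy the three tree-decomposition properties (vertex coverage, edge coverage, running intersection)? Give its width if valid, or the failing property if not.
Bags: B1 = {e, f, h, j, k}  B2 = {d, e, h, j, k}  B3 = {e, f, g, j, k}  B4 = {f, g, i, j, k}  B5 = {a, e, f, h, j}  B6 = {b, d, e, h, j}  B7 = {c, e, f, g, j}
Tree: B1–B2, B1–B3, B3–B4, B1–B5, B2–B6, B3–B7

Yes; width 4.

Every vertex of G appears in some bag (union = {a, b, c, d, e, f, g, h, i, j, k}); every edge is covered by a bag; and for each vertex v the set of bags containing v is connected in the bag tree. The decomposition is therefore valid. The largest bag has 5 vertices, so the width is 4.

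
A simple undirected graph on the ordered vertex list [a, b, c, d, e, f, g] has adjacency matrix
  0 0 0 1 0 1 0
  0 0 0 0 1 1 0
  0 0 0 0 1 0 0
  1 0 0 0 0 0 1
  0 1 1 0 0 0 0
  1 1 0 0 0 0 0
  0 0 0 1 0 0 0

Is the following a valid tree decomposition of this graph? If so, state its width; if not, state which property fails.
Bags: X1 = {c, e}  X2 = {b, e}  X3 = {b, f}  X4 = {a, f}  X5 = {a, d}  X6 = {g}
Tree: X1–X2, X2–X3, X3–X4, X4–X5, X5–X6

No — edge (d,g) lies in no bag.

A tree decomposition must satisfy three properties: every vertex lies in some bag; for every edge, both endpoints lie together in some bag; and for every vertex, the bags containing it form a connected subtree. Here edge (d,g) lies in no bag, so the decomposition is invalid.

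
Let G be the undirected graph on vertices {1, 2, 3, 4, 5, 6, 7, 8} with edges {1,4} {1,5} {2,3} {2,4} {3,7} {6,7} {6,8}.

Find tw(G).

A width-1 tree decomposition is:
Bags: B1 = {6, 8}  B2 = {6, 7}  B3 = {3, 7}  B4 = {2, 3}  B5 = {2, 4}  B6 = {1, 4}  B7 = {1, 5}
Tree: B1–B2, B2–B3, B3–B4, B4–B5, B5–B6, B6–B7
Each bag holds 2 vertices, so the decomposition has width 1, which upper-bounds the treewidth. Since G has at least one edge (e.g. 8–6), it is not an edgeless graph, so tw(G) ≥ 1. Therefore the treewidth is 1.

1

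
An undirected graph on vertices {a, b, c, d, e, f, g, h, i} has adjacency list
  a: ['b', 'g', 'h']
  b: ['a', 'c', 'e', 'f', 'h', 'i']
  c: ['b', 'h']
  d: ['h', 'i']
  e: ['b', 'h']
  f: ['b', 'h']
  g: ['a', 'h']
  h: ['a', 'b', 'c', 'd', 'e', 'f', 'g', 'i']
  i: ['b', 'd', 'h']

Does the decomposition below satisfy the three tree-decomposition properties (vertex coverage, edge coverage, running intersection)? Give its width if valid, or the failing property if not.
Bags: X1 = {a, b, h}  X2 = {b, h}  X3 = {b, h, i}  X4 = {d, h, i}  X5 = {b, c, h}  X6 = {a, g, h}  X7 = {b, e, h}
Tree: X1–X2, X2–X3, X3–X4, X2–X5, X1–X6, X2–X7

No — vertex f appears in no bag.

A tree decomposition must satisfy three properties: every vertex lies in some bag; for every edge, both endpoints lie together in some bag; and for every vertex, the bags containing it form a connected subtree. Here vertex f appears in no bag, so the decomposition is invalid.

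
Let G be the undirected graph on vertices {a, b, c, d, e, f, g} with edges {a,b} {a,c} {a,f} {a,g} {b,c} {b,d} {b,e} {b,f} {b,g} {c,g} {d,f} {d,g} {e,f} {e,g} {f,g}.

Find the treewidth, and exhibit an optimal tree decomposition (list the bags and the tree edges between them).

Every bag has size at most 4, so the width is 4 − 1 = 3 and tw(G) ≤ 3. Conversely, {a, b, c, g} is a clique of size 4, and the vertices of any clique must share a bag in every tree decomposition; so some bag has ≥ 4 vertices and tw(G) ≥ 3. Combining the bounds, tw(G) = 3.

Treewidth 3.
Bags: B1 = {a, b, c, g}  B2 = {a, b, f, g}  B3 = {b, e, f, g}  B4 = {b, d, f, g}
Tree: B1–B2, B2–B3, B2–B4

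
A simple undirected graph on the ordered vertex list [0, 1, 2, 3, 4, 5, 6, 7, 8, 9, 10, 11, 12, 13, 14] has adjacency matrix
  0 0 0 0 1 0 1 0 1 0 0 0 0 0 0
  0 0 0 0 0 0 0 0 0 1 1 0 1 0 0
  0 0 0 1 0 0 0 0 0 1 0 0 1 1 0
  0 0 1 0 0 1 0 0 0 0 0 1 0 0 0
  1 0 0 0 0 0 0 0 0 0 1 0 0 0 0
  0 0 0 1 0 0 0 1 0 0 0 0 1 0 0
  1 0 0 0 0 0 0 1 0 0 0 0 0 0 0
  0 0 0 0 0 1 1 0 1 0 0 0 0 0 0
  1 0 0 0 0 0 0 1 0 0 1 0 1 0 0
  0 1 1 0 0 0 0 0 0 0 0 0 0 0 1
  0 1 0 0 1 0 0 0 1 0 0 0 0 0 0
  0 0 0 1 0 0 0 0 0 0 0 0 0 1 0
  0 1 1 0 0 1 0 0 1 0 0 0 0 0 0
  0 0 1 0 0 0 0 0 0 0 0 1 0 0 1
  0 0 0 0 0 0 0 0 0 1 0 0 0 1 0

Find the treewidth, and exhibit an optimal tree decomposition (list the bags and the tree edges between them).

Treewidth 3.
One such decomposition:
Bags: B1 = {3, 11, 13, 14}  B2 = {2, 3, 13, 14}  B3 = {2, 3, 9, 14}  B4 = {2, 3, 5, 9}  B5 = {2, 5, 9, 12}  B6 = {1, 5, 9, 12}  B7 = {1, 5, 7, 12}  B8 = {1, 7, 8, 12}  B9 = {1, 7, 8, 10}  B10 = {6, 7, 8, 10}  B11 = {0, 6, 8, 10}  B12 = {0, 4, 6, 10}
Tree: B1–B2, B2–B3, B3–B4, B4–B5, B5–B6, B6–B7, B7–B8, B8–B9, B9–B10, B10–B11, B11–B12

Every bag has size at most 4, so the width is 4 − 1 = 3 and tw(G) ≤ 3. For the lower bound: the 4 vertex sets {11,13,14}, {3}, {2}, {1,5,9,12} are disjoint, each induces a connected subgraph, and every pair is joined by at least one edge of G. Contracting each set to a single vertex therefore yields K_{4} as a minor, and since treewidth is minor-monotone, tw(G) ≥ tw(K_{4}) = 3. The upper and lower bounds meet at 3, so that is the treewidth.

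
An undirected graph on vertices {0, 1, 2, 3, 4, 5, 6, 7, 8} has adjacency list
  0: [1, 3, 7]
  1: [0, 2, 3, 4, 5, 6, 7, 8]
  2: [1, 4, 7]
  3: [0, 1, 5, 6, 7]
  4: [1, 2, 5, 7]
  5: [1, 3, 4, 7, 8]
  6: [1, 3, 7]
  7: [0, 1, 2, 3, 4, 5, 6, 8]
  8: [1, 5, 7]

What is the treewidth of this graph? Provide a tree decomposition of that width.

Treewidth 3.
One such decomposition:
Bags: B1 = {1, 3, 5, 7}  B2 = {0, 1, 3, 7}  B3 = {1, 3, 6, 7}  B4 = {1, 4, 5, 7}  B5 = {1, 2, 4, 7}  B6 = {1, 5, 7, 8}
Tree: B1–B2, B1–B3, B1–B4, B4–B5, B4–B6

Every bag has size at most 4, so the width is 4 − 1 = 3 and tw(G) ≤ 3. On the other hand G contains the 4-clique {1, 5, 7, 8}. A clique must lie in a single bag of any decomposition, so no decomposition can have width below 3. The upper and lower bounds meet at 3, so that is the treewidth.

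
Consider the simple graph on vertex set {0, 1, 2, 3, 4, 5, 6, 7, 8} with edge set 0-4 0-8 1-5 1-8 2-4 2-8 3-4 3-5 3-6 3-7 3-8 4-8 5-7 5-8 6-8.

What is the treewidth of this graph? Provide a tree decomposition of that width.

The largest bag has 3 vertices, giving width 2; this decomposition certifies tw(G) ≤ 2. On the other hand G contains the 3-clique {0, 4, 8}. A clique must lie in a single bag of any decomposition, so no decomposition can have width below 2. Combining the bounds, tw(G) = 2.

Treewidth 2.
Bags: B1 = {3, 4, 8}  B2 = {0, 4, 8}  B3 = {3, 5, 8}  B4 = {3, 6, 8}  B5 = {1, 5, 8}  B6 = {3, 5, 7}  B7 = {2, 4, 8}
Tree: B1–B2, B1–B3, B3–B4, B3–B5, B3–B6, B2–B7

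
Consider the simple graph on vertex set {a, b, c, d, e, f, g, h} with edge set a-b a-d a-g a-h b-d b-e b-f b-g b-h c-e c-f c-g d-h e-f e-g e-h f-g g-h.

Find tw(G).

A width-3 tree decomposition is:
Bags: B1 = {b, e, f, g}  B2 = {b, e, g, h}  B3 = {a, b, g, h}  B4 = {a, b, d, h}  B5 = {c, e, f, g}
Tree: B1–B2, B2–B3, B3–B4, B1–B5
Every bag has size at most 4, so the width is 4 − 1 = 3 and tw(G) ≤ 3. For the lower bound, the 4 vertices {a, b, d, h} are pairwise adjacent, and any tree decomposition puts a clique entirely inside one bag — forcing width ≥ 3. Hence tw(G) = 3 exactly.

3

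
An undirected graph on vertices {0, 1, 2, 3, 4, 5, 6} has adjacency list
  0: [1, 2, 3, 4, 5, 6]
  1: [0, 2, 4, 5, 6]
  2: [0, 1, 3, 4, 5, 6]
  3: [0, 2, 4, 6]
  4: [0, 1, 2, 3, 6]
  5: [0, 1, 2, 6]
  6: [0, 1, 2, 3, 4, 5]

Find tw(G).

4

A width-4 tree decomposition is:
Bags: B1 = {0, 1, 2, 4, 6}  B2 = {0, 1, 2, 5, 6}  B3 = {0, 2, 3, 4, 6}
Tree: B1–B2, B1–B3
The largest bag has 5 vertices, giving width 4; this decomposition certifies tw(G) ≤ 4. For the lower bound, the 5 vertices {0, 1, 2, 4, 6} are pairwise adjacent, and any tree decomposition puts a clique entirely inside one bag — forcing width ≥ 4. Therefore the treewidth is 4.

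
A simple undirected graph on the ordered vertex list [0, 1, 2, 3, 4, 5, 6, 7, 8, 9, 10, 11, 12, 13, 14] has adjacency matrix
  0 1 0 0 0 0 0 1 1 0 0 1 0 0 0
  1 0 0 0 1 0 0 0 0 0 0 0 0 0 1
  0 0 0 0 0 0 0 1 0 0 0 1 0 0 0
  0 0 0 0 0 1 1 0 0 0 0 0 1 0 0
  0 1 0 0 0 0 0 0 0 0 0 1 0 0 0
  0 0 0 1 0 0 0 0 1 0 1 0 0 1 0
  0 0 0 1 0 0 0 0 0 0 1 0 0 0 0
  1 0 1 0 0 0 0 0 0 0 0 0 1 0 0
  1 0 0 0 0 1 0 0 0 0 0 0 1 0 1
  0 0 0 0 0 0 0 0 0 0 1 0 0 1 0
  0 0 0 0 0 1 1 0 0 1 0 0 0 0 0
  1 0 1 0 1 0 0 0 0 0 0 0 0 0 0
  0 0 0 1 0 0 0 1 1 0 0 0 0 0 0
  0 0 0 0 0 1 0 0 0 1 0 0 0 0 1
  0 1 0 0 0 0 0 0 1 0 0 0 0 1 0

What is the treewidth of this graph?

3

A width-3 tree decomposition is:
Bags: B1 = {6, 9, 10, 13}  B2 = {5, 6, 10, 13}  B3 = {3, 5, 6, 13}  B4 = {3, 5, 13, 14}  B5 = {3, 5, 8, 14}  B6 = {3, 8, 12, 14}  B7 = {1, 8, 12, 14}  B8 = {0, 1, 8, 12}  B9 = {0, 1, 7, 12}  B10 = {0, 1, 4, 7}  B11 = {0, 4, 7, 11}  B12 = {2, 4, 7, 11}
Tree: B1–B2, B2–B3, B3–B4, B4–B5, B5–B6, B6–B7, B7–B8, B8–B9, B9–B10, B10–B11, B11–B12
The largest bag has 4 vertices, giving width 3; this decomposition certifies tw(G) ≤ 3. For the lower bound: the 4 vertex sets {6,9,10}, {13}, {5}, {3,8,12,14} are disjoint, each induces a connected subgraph, and every pair is joined by at least one edge of G. Contracting each set to a single vertex therefore yields K_{4} as a minor, and since treewidth is minor-monotone, tw(G) ≥ tw(K_{4}) = 3. Combining the bounds, tw(G) = 3.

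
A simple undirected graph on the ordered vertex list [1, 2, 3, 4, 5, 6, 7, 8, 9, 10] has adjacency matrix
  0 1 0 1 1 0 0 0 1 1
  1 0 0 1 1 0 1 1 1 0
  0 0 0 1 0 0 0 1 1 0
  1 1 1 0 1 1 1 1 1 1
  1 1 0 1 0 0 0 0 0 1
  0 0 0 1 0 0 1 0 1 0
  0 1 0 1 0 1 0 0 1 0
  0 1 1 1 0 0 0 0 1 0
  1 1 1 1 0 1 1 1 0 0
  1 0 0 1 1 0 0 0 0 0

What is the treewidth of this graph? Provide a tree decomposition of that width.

Every bag has size at most 4, so the width is 4 − 1 = 3 and tw(G) ≤ 3. For the lower bound, the 4 vertices {2, 4, 8, 9} are pairwise adjacent, and any tree decomposition puts a clique entirely inside one bag — forcing width ≥ 3. Therefore the treewidth is 3.

Treewidth 3.
Bags: B1 = {1, 2, 4, 5}  B2 = {1, 2, 4, 9}  B3 = {2, 4, 7, 9}  B4 = {2, 4, 8, 9}  B5 = {4, 6, 7, 9}  B6 = {1, 4, 5, 10}  B7 = {3, 4, 8, 9}
Tree: B1–B2, B2–B3, B2–B4, B3–B5, B1–B6, B4–B7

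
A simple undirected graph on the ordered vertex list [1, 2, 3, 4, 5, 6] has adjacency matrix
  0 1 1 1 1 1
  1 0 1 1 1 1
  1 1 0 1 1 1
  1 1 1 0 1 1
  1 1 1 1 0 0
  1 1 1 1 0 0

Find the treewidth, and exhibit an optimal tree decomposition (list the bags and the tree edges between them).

Treewidth 4.
One optimal decomposition is:
Bags: B1 = {1, 2, 3, 4, 5}  B2 = {1, 2, 3, 4, 6}
Tree: B1–B2

Each bag holds 5 vertices, so the decomposition has width 4, which upper-bounds the treewidth. On the other hand G contains the 5-clique {1, 2, 3, 4, 5}. A clique must lie in a single bag of any decomposition, so no decomposition can have width below 4. Therefore the treewidth is 4.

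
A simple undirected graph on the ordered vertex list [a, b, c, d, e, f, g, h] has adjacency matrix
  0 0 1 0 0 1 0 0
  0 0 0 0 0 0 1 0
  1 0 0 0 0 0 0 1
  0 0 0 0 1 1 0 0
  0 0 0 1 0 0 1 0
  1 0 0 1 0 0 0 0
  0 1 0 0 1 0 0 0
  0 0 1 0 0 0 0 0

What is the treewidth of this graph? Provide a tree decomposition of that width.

Treewidth 1.
One such decomposition:
Bags: B1 = {c, h}  B2 = {a, c}  B3 = {a, f}  B4 = {d, f}  B5 = {d, e}  B6 = {e, g}  B7 = {b, g}
Tree: B1–B2, B2–B3, B3–B4, B4–B5, B5–B6, B6–B7

The largest bag has 2 vertices, giving width 1; this decomposition certifies tw(G) ≤ 1. Since G has at least one edge (e.g. h–c), it is not an edgeless graph, so tw(G) ≥ 1. The upper and lower bounds meet at 1, so that is the treewidth.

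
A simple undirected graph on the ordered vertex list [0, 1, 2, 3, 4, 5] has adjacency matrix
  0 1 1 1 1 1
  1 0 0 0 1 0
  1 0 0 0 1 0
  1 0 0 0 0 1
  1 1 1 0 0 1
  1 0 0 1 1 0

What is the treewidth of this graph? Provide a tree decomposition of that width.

The largest bag has 3 vertices, giving width 2; this decomposition certifies tw(G) ≤ 2. Conversely, {0, 3, 5} is a clique of size 3, and the vertices of any clique must share a bag in every tree decomposition; so some bag has ≥ 3 vertices and tw(G) ≥ 2. Hence tw(G) = 2 exactly.

Treewidth 2.
One optimal decomposition is:
Bags: B1 = {0, 4, 5}  B2 = {0, 1, 4}  B3 = {0, 3, 5}  B4 = {0, 2, 4}
Tree: B1–B2, B1–B3, B2–B4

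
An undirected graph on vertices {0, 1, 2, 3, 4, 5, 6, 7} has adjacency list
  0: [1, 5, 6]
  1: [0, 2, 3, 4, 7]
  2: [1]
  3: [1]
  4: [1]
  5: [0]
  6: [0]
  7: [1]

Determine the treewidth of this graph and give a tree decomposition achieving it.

The largest bag has 2 vertices, giving width 1; this decomposition certifies tw(G) ≤ 1. Any graph with an edge has treewidth ≥ 1, and G has the edge 3–1. The upper and lower bounds meet at 1, so that is the treewidth.

Treewidth 1.
One optimal decomposition is:
Bags: B1 = {1, 3}  B2 = {1, 2}  B3 = {0, 1}  B4 = {1, 4}  B5 = {0, 5}  B6 = {0, 6}  B7 = {1, 7}
Tree: B1–B2, B1–B3, B2–B4, B3–B5, B3–B6, B2–B7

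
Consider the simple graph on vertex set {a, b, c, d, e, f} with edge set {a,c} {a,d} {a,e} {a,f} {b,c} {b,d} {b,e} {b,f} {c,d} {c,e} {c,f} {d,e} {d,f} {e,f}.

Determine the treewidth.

4

A width-4 tree decomposition is:
Bags: B1 = {a, c, d, e, f}  B2 = {b, c, d, e, f}
Tree: B1–B2
The largest bag has 5 vertices, giving width 4; this decomposition certifies tw(G) ≤ 4. Conversely, {a, c, d, e, f} is a clique of size 5, and the vertices of any clique must share a bag in every tree decomposition; so some bag has ≥ 5 vertices and tw(G) ≥ 4. The upper and lower bounds meet at 4, so that is the treewidth.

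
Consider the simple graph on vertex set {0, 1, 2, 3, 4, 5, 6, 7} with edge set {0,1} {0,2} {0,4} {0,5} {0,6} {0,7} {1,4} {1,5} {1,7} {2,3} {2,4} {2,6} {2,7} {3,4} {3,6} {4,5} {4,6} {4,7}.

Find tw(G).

A width-3 tree decomposition is:
Bags: B1 = {0, 2, 4, 7}  B2 = {0, 1, 4, 7}  B3 = {0, 2, 4, 6}  B4 = {0, 1, 4, 5}  B5 = {2, 3, 4, 6}
Tree: B1–B2, B1–B3, B2–B4, B3–B5
Every bag has size at most 4, so the width is 4 − 1 = 3 and tw(G) ≤ 3. Conversely, {0, 1, 4, 5} is a clique of size 4, and the vertices of any clique must share a bag in every tree decomposition; so some bag has ≥ 4 vertices and tw(G) ≥ 3. Hence tw(G) = 3 exactly.

3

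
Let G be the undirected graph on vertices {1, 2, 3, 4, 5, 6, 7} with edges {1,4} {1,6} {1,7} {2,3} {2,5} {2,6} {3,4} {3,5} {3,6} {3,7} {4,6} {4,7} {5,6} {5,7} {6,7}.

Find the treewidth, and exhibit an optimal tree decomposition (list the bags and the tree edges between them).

Treewidth 3.
One such decomposition:
Bags: B1 = {3, 4, 6, 7}  B2 = {3, 5, 6, 7}  B3 = {2, 3, 5, 6}  B4 = {1, 4, 6, 7}
Tree: B1–B2, B2–B3, B1–B4

The largest bag has 4 vertices, giving width 3; this decomposition certifies tw(G) ≤ 3. Conversely, {1, 4, 6, 7} is a clique of size 4, and the vertices of any clique must share a bag in every tree decomposition; so some bag has ≥ 4 vertices and tw(G) ≥ 3. Therefore the treewidth is 3.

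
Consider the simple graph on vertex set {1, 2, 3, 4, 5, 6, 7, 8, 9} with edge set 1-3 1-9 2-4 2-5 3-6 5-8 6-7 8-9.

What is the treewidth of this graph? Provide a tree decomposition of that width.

Treewidth 1.
Bags: B1 = {6, 7}  B2 = {3, 6}  B3 = {1, 3}  B4 = {1, 9}  B5 = {8, 9}  B6 = {5, 8}  B7 = {2, 5}  B8 = {2, 4}
Tree: B1–B2, B2–B3, B3–B4, B4–B5, B5–B6, B6–B7, B7–B8

Every bag has size at most 2, so the width is 2 − 1 = 1 and tw(G) ≤ 1. Any graph with an edge has treewidth ≥ 1, and G has the edge 7–6. Therefore the treewidth is 1.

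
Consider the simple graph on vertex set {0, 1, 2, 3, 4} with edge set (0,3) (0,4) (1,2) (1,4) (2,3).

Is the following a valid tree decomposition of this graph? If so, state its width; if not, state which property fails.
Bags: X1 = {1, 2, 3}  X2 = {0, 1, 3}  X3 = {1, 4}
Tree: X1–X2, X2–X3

A tree decomposition must satisfy three properties: every vertex lies in some bag; for every edge, both endpoints lie together in some bag; and for every vertex, the bags containing it form a connected subtree. Here edge (0,4) lies in no bag, so the decomposition is invalid.

No — edge (0,4) lies in no bag.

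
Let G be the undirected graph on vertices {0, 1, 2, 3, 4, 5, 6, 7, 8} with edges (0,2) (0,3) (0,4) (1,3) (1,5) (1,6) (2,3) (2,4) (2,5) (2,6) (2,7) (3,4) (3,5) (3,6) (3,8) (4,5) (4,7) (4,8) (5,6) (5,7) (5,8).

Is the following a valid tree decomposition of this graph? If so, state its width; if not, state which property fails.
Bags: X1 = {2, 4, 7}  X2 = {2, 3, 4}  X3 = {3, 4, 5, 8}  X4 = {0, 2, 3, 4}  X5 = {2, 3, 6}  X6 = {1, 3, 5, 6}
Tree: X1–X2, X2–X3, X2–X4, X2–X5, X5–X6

No — edge (5,7) lies in no bag.

A tree decomposition must satisfy three properties: every vertex lies in some bag; for every edge, both endpoints lie together in some bag; and for every vertex, the bags containing it form a connected subtree. Here edge (5,7) lies in no bag, so the decomposition is invalid.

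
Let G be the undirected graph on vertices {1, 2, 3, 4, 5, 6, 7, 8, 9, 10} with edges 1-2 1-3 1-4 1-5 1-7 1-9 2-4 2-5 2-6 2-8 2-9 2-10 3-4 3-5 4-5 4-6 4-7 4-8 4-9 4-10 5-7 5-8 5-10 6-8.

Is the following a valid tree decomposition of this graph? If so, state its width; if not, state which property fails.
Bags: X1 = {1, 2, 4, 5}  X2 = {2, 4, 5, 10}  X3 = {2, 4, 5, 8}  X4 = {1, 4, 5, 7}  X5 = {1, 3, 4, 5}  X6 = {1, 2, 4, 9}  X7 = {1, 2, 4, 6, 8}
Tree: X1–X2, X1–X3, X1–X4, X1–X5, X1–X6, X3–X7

A tree decomposition must satisfy three properties: every vertex lies in some bag; for every edge, both endpoints lie together in some bag; and for every vertex, the bags containing it form a connected subtree. Here bags containing vertex 1 are not connected in the tree, so the decomposition is invalid.

No — bags containing vertex 1 are not connected in the tree.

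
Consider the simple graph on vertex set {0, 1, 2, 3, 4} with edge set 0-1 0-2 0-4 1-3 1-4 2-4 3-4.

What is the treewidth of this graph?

2

A width-2 tree decomposition is:
Bags: B1 = {0, 1, 4}  B2 = {1, 3, 4}  B3 = {0, 2, 4}
Tree: B1–B2, B1–B3
Each bag holds 3 vertices, so the decomposition has width 2, which upper-bounds the treewidth. On the other hand G contains the 3-clique {0, 1, 4}. A clique must lie in a single bag of any decomposition, so no decomposition can have width below 2. The upper and lower bounds meet at 2, so that is the treewidth.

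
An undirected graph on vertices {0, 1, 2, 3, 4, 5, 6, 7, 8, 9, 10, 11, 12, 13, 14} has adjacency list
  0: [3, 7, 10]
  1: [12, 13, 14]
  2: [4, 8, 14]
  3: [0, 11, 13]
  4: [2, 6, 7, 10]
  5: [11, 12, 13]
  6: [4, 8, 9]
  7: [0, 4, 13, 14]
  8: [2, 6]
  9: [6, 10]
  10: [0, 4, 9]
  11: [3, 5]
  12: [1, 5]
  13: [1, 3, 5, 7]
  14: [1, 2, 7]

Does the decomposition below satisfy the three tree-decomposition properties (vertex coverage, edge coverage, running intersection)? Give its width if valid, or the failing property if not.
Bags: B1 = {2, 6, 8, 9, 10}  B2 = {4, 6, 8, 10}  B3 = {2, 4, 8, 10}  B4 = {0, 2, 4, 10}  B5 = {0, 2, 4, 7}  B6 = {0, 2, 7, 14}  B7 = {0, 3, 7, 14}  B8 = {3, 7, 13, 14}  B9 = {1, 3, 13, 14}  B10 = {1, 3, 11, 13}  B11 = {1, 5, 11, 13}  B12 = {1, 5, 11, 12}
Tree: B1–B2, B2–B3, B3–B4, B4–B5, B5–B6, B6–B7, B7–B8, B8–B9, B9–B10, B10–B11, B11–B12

A tree decomposition must satisfy three properties: every vertex lies in some bag; for every edge, both endpoints lie together in some bag; and for every vertex, the bags containing it form a connected subtree. Here bags containing vertex 2 are not connected in the tree, so the decomposition is invalid.

No — bags containing vertex 2 are not connected in the tree.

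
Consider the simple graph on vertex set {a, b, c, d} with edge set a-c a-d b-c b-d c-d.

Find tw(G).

A width-2 tree decomposition is:
Bags: B1 = {a, c, d}  B2 = {b, c, d}
Tree: B1–B2
Every bag has size at most 3, so the width is 3 − 1 = 2 and tw(G) ≤ 2. For the lower bound, the 3 vertices {a, c, d} are pairwise adjacent, and any tree decomposition puts a clique entirely inside one bag — forcing width ≥ 2. The upper and lower bounds meet at 2, so that is the treewidth.

2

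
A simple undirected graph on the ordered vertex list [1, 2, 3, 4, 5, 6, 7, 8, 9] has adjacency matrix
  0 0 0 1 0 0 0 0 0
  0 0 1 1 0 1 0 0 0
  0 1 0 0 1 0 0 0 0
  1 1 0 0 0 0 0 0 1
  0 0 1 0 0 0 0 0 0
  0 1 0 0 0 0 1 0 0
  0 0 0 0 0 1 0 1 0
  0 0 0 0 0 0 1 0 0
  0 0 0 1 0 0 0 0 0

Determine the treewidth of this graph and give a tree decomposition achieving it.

Each bag holds 2 vertices, so the decomposition has width 1, which upper-bounds the treewidth. G has an edge, so its treewidth is at least 1. The upper and lower bounds meet at 1, so that is the treewidth.

Treewidth 1.
One such decomposition:
Bags: B1 = {6, 7}  B2 = {2, 6}  B3 = {2, 4}  B4 = {2, 3}  B5 = {1, 4}  B6 = {7, 8}  B7 = {4, 9}  B8 = {3, 5}
Tree: B1–B2, B2–B3, B2–B4, B3–B5, B1–B6, B5–B7, B4–B8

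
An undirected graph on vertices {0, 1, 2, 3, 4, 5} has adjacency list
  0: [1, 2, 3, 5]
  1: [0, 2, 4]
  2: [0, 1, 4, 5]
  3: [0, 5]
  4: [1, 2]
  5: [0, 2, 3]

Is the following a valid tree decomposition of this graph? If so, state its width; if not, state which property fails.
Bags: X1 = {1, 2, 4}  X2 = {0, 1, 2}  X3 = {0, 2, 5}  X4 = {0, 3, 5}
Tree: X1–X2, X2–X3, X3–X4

Yes; width 2.

Every vertex of G appears in some bag (union = {0, 1, 2, 3, 4, 5}); every edge is covered by a bag; and for each vertex v the set of bags containing v is connected in the bag tree. The decomposition is therefore valid. The largest bag has 3 vertices, so the width is 2.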